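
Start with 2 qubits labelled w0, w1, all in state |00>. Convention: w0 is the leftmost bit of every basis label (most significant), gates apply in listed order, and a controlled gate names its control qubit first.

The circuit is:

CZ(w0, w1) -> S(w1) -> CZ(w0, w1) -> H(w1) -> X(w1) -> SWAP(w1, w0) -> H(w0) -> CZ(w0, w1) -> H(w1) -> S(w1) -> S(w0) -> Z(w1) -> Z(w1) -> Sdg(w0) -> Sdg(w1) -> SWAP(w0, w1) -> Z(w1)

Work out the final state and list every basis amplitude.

The resulting statevector has amplitude sqrt(2)/2 on |00>, 0 on |01>, sqrt(2)/2 on |10>, 0 on |11>.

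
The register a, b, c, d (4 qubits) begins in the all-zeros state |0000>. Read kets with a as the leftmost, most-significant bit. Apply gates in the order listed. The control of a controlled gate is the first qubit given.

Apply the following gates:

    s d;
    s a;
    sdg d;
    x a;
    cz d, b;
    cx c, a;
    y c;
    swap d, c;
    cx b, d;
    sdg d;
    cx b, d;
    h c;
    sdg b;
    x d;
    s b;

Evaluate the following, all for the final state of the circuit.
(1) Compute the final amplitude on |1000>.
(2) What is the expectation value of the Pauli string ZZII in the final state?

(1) The amplitude on |1000> is sqrt(2)/2.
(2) In the final state, ZZII has expectation -1.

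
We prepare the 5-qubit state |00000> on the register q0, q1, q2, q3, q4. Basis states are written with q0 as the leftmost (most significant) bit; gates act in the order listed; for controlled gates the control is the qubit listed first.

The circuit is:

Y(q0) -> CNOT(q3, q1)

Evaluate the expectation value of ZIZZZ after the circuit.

In the final state, ZIZZZ has expectation -1.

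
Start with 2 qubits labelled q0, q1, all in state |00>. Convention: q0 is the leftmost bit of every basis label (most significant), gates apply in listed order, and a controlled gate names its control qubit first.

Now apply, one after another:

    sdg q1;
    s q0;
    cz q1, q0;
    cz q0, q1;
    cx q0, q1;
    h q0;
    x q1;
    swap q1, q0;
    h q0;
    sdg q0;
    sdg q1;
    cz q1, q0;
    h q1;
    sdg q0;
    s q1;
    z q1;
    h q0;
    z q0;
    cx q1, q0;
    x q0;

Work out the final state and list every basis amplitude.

After the circuit, the state carries amplitude I/2 on |00>, -I/2 on |01>, 1/2 on |10>, -1/2 on |11>.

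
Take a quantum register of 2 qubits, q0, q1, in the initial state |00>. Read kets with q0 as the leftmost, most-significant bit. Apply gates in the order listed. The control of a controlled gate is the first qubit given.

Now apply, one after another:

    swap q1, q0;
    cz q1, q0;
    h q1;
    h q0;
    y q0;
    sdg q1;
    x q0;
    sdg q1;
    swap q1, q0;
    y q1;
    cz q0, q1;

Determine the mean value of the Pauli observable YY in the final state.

The expectation value of YY is -1.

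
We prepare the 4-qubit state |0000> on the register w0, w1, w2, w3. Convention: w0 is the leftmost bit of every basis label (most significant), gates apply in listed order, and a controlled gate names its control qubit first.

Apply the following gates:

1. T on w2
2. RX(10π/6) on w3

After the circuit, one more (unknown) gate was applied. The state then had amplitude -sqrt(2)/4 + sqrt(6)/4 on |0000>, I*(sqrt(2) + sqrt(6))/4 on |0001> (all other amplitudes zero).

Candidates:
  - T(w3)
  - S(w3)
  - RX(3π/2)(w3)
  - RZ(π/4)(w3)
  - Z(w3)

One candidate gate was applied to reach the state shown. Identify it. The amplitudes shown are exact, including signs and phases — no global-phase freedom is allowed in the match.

The applied gate was RX(3π/2)(w3).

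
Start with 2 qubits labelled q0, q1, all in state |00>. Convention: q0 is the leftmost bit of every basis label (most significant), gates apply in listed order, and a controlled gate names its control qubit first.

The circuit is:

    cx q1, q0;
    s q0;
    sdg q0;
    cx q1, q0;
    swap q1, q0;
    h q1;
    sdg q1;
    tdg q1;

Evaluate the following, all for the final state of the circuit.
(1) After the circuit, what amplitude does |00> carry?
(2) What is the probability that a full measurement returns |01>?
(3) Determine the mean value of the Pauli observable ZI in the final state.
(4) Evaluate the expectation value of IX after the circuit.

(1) The final state's coefficient on |00> equals sqrt(2)/2. Key observation: gates 1-4 undo each other exactly, leaving only the rest of the circuit to track.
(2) Outcome |01> occurs with probability 1/2.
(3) The observable ZI averages to 1.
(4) The expectation value of IX is -sqrt(2)/2.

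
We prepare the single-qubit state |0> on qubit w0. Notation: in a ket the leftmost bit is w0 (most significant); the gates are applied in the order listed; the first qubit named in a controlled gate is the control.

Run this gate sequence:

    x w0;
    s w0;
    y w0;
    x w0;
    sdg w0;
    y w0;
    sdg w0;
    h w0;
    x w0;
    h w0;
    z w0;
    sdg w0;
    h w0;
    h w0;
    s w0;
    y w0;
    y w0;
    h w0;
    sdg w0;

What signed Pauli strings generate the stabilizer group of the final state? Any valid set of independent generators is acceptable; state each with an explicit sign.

One valid set of independent stabilizer generators is -Y (any independent generating set of the same group is equally correct).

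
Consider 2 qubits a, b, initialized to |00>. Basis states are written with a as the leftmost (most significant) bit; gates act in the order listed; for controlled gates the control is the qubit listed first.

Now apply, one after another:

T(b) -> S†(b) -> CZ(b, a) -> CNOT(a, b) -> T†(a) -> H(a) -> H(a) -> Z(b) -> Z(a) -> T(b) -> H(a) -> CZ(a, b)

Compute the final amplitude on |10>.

The final state's coefficient on |10> equals sqrt(2)/2.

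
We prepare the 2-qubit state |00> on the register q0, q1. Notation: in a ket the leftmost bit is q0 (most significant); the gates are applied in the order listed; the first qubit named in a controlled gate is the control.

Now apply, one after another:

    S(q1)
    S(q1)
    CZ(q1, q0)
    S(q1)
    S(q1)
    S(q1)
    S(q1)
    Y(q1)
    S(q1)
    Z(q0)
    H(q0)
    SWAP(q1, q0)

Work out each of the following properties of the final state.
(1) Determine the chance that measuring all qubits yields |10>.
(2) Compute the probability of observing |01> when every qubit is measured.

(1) The probability of measuring |10> is 1/2.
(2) The probability of measuring |01> is 0.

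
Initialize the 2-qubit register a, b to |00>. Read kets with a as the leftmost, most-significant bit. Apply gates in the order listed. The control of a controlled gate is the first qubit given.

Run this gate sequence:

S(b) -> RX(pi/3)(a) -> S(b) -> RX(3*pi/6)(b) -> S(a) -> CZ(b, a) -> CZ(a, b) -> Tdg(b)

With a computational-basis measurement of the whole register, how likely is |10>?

Outcome |10> occurs with probability 1/8.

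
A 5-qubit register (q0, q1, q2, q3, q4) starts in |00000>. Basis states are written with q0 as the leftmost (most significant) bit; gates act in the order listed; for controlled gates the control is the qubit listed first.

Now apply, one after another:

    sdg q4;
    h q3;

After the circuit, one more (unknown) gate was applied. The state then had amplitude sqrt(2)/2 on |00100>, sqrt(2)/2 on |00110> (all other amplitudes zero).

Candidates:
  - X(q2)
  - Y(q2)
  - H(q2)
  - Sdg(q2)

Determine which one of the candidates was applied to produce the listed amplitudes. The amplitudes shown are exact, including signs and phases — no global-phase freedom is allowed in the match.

The unique candidate consistent with the amplitudes is X(q2).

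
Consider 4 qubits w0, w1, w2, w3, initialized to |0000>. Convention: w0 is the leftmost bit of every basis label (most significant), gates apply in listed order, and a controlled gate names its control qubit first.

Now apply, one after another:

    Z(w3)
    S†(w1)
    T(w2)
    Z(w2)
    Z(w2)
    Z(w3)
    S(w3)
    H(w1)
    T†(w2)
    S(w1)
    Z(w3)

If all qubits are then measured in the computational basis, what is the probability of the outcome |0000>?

Outcome |0000> occurs with probability 1/2.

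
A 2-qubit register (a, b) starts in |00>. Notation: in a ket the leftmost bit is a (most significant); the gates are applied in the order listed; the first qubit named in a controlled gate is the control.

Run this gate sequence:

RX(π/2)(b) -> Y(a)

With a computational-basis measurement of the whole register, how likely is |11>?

The probability of measuring |11> is 1/2.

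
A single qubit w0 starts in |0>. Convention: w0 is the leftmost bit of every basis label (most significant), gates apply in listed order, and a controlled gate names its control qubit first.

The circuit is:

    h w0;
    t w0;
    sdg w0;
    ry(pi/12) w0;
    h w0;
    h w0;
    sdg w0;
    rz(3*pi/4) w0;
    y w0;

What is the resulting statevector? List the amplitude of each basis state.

The final amplitudes are (-sqrt(6*sqrt(2) + 12)/8 - sqrt(4 - 2*sqrt(2))/8 - sqrt(2*sqrt(2) + 4)*exp(I*pi/4)/8 + sqrt(12 - 6*sqrt(2))*exp(I*pi/4)/8)*exp(I*pi/8) on |0>, (sqrt(4 - 2*sqrt(2))/8 + sqrt(6*sqrt(2) + 12)/8 - sqrt(12 - 6*sqrt(2))*exp(3*I*pi/4)/8 + sqrt(2*sqrt(2) + 4)*exp(3*I*pi/4)/8)*exp(I*pi/8) on |1>.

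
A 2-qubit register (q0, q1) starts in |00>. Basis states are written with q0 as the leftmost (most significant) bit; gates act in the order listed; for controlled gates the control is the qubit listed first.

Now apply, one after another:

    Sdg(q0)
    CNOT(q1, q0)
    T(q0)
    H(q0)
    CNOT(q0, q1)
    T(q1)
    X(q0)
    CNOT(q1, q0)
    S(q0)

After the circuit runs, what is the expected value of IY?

The observable IY averages to sqrt(2)/2.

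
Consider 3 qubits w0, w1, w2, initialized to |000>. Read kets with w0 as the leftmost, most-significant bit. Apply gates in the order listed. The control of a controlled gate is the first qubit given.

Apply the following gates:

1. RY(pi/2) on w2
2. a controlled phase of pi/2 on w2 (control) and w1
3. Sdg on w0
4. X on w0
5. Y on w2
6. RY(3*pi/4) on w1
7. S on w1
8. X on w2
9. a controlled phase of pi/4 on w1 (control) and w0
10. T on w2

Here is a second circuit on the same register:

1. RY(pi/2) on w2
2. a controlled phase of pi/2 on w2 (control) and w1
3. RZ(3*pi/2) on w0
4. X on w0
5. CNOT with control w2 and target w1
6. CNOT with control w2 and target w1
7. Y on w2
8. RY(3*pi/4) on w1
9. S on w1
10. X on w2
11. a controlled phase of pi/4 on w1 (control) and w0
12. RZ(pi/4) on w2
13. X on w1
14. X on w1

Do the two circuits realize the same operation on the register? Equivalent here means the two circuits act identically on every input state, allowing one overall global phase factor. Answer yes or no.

Yes — the two circuits implement the same unitary up to a global phase.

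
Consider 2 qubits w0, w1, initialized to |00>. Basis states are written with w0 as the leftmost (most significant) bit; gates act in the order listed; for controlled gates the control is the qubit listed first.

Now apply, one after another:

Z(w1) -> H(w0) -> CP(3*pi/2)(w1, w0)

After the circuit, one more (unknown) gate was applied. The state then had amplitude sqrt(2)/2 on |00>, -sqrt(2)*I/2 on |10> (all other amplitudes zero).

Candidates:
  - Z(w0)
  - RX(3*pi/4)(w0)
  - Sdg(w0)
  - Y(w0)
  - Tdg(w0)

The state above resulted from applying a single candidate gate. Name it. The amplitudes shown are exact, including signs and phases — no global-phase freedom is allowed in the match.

It was Sdg(w0) that produced the state shown.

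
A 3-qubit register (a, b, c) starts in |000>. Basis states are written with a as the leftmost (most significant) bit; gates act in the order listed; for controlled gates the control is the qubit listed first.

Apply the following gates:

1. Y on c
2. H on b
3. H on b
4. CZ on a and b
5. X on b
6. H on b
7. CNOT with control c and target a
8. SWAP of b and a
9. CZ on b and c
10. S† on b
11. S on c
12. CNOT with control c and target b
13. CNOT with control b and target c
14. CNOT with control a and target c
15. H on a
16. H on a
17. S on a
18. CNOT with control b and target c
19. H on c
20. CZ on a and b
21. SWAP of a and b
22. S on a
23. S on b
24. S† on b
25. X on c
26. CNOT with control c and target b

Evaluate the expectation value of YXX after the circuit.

The expectation value of YXX is 0. Key observation: steps 23-24 multiply out to the identity, so the circuit reduces to the remaining gates.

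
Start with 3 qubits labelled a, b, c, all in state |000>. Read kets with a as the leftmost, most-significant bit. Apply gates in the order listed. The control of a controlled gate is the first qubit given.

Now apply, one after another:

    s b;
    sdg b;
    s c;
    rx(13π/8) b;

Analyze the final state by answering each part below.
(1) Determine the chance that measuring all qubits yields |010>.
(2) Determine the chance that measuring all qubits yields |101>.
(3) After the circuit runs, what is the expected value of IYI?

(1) Outcome |010> occurs with probability sin(3*pi/16)**2. Key observation: steps 1-2 multiply out to the identity, so the circuit reduces to the remaining gates.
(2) The probability of measuring |101> is 0.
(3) The expectation value of IYI is sqrt(sqrt(2) + 2)/2.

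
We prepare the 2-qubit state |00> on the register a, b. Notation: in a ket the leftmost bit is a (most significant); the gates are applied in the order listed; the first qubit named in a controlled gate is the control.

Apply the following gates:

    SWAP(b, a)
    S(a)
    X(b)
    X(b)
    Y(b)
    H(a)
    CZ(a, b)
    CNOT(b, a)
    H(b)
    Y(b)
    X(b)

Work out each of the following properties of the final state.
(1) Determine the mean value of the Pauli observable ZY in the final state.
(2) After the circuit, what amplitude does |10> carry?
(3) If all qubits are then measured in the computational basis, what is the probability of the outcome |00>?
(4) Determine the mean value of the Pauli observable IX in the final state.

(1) In the final state, ZY has expectation 0. Key observation: the block from step 3 through step 4 cancels to the identity and can be dropped.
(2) |10> carries amplitude -1/2 in the final state.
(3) The probability of measuring |00> is 1/4.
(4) The observable IX averages to 1.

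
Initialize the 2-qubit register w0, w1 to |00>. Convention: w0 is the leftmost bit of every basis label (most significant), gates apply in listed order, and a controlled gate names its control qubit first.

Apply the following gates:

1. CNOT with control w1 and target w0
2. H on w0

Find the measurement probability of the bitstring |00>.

A full measurement returns |00> with probability 1/2.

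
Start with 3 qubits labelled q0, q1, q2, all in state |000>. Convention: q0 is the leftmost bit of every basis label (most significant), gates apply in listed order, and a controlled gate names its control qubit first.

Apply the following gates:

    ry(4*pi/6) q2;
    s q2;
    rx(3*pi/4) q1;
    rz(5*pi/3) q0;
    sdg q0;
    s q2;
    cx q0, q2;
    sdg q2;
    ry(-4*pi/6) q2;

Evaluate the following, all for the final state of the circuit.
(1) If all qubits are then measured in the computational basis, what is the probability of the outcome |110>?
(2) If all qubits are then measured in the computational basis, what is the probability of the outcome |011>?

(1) Outcome |110> occurs with probability 0.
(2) Outcome |011> occurs with probability 3*sqrt(2)/32 + 3/16.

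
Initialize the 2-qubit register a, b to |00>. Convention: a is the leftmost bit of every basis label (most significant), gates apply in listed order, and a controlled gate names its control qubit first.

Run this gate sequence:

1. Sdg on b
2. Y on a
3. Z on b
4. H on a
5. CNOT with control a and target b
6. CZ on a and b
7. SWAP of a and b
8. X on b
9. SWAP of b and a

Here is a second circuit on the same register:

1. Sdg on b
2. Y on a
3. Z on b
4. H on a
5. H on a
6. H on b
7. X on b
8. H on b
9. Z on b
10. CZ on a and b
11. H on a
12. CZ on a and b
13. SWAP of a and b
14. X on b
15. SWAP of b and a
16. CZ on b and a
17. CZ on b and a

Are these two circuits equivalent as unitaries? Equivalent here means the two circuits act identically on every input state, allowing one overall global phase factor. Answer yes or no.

No: there is an input state on which the two circuits produce genuinely different outputs (not merely differing by a phase).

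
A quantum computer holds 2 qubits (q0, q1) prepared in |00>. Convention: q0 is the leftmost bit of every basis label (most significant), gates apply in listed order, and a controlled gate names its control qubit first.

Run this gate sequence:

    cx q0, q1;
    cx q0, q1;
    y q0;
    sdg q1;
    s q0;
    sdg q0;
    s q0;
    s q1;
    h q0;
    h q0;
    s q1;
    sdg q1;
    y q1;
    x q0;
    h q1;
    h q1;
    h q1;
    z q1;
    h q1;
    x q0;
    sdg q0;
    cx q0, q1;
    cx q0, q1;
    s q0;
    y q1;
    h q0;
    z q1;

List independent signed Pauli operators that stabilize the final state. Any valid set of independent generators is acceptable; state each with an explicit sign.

One valid set of independent stabilizer generators is -XI, -IZ (any independent generating set of the same group is equally correct). Key observation: the block from step 21 through step 24 cancels to the identity and can be dropped.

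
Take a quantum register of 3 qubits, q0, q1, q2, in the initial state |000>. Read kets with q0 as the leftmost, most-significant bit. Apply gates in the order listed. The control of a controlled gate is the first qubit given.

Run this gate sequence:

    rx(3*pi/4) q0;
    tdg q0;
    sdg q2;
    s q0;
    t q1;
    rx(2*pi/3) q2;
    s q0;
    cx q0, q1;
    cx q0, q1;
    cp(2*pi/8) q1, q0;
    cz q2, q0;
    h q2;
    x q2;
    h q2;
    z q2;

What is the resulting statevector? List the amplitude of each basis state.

The resulting statevector has amplitude sqrt(2 - sqrt(2))/4 on |000>, -I*sqrt(6 - 3*sqrt(2))/4 on |001>, 0 on |010>, 0 on |011>, sqrt(sqrt(2) + 2)*exp(I*pi/4)/4 on |100>, sqrt(3*sqrt(2) + 6)*exp(3*I*pi/4)/4 on |101>, 0 on |110>, 0 on |111>.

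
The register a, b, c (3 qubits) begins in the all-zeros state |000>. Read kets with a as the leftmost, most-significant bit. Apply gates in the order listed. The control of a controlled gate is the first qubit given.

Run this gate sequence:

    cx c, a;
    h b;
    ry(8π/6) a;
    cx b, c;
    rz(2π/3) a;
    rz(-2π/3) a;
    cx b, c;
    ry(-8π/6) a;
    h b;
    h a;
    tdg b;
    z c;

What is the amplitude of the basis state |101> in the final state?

|101> carries amplitude 0 in the final state. Key observation: the block from step 2 through step 9 cancels to the identity and can be dropped.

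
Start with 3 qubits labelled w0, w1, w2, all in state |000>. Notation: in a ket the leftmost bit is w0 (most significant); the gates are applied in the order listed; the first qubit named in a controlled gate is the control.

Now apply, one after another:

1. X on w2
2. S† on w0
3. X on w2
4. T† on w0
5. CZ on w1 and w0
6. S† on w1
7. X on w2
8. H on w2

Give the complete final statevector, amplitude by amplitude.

After the circuit, the state carries amplitude sqrt(2)/2 on |000>, -sqrt(2)/2 on |001>, and 0 on every other basis state.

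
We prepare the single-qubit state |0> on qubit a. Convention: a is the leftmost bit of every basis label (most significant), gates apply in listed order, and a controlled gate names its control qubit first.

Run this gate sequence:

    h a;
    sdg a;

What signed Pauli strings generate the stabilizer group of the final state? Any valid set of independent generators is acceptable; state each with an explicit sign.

The final state is stabilized by the group generated by -Y; other independent generating sets are equally valid.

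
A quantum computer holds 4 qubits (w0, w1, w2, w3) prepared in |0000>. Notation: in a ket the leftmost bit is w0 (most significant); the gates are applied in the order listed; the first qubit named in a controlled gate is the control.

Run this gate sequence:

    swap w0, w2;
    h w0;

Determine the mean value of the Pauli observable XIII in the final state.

In the final state, XIII has expectation 1.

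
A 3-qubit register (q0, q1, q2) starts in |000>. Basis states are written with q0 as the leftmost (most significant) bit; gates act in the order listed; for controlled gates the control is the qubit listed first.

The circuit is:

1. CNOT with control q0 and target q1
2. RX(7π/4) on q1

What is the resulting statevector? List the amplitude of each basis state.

The resulting statevector has amplitude -sqrt(sqrt(2) + 2)/2 on |000>, -I*sqrt(2 - sqrt(2))/2 on |010>, and 0 on every other basis state.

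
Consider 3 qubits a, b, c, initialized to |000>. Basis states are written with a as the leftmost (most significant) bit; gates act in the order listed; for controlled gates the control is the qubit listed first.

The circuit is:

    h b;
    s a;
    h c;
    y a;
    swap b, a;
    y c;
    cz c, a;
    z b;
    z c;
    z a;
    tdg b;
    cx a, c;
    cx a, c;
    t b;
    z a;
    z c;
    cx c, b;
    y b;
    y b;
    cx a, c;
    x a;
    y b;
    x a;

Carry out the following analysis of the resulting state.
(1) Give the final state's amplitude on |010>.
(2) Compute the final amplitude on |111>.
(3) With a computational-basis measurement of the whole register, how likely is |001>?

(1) The final state's coefficient on |010> equals 0. Key observation: gates 9-16 undo each other exactly, leaving only the rest of the circuit to track.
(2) |111> carries amplitude 0 in the final state.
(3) A full measurement returns |001> with probability 0.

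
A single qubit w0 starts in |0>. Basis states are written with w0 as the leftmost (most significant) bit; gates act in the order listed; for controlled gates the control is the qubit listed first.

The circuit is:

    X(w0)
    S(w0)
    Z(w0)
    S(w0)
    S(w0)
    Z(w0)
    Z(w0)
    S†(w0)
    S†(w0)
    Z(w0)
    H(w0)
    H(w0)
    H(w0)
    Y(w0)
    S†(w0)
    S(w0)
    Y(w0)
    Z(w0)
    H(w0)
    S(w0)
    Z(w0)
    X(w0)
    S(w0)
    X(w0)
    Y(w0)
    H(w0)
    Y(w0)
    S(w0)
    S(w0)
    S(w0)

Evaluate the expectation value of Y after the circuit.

In the final state, Y has expectation -1. Key observation: steps 4-9 multiply out to the identity, so the circuit reduces to the remaining gates.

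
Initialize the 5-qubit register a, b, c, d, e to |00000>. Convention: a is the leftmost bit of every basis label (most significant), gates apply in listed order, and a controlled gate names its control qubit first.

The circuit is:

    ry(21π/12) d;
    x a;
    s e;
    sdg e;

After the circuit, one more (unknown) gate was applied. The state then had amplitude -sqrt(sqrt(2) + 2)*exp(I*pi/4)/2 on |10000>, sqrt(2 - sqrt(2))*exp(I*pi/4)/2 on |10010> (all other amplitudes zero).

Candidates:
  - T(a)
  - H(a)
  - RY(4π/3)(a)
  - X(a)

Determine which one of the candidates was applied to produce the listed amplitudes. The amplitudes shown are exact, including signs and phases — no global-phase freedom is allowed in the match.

It was T(a) that produced the state shown. Key observation: gates 3-4 undo each other exactly, leaving only the rest of the circuit to track.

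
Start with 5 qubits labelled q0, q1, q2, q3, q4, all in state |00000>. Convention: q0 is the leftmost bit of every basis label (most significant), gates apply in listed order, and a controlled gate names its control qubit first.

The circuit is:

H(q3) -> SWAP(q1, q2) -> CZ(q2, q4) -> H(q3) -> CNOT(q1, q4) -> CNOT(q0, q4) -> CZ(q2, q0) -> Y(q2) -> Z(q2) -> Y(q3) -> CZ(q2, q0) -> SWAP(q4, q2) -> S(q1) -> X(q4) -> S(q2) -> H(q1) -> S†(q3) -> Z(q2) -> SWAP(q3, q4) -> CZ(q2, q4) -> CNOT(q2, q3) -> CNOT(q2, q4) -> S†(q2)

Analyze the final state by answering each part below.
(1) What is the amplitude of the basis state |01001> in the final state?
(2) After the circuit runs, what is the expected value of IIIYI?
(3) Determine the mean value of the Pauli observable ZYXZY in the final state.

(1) |01001> carries amplitude -sqrt(2)*I/2 in the final state.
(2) In the final state, IIIYI has expectation 0.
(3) The expectation value of ZYXZY is 0.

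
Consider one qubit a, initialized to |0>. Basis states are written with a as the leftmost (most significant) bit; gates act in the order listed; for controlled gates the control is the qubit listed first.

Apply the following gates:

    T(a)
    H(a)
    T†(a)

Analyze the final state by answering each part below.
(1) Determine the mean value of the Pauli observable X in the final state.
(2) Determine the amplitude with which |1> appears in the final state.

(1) The expectation value of X is sqrt(2)/2.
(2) The amplitude on |1> is -sqrt(2)*exp(3*I*pi/4)/2.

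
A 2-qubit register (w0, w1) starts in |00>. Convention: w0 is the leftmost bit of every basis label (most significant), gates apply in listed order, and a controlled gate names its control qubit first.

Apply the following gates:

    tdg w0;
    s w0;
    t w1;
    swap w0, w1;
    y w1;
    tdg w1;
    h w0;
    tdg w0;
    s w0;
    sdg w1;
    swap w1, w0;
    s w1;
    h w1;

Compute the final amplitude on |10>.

The final state's coefficient on |10> equals -exp(3*I*pi/4)/2 + I/2.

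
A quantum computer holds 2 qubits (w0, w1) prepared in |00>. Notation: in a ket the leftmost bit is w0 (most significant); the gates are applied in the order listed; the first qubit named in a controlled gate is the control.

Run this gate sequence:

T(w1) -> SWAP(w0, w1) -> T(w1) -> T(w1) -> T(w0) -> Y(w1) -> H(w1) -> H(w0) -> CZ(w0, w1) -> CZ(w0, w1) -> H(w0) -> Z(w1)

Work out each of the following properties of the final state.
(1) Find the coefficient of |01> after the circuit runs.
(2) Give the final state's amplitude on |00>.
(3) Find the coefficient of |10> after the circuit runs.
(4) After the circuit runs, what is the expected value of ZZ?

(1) The amplitude on |01> is sqrt(2)*I/2.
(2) The amplitude on |00> is sqrt(2)*I/2.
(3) |10> carries amplitude 0 in the final state.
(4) The observable ZZ averages to 0.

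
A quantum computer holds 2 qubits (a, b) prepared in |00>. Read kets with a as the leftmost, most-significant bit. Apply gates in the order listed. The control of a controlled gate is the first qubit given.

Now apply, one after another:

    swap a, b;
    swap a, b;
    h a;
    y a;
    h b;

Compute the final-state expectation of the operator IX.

In the final state, IX has expectation 1.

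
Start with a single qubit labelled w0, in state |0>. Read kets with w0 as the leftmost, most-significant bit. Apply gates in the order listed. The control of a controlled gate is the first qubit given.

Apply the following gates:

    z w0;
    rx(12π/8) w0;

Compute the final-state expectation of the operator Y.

The observable Y averages to 1.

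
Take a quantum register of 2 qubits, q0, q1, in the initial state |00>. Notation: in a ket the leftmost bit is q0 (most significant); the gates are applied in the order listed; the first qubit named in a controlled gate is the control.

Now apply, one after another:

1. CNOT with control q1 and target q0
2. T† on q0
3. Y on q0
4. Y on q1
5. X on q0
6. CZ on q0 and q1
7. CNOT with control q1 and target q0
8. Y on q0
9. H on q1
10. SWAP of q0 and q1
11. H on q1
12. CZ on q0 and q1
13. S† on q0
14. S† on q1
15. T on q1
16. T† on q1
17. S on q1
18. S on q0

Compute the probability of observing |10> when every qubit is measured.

A full measurement returns |10> with probability 1/4. Key observation: gates 13-18 undo each other exactly, leaving only the rest of the circuit to track.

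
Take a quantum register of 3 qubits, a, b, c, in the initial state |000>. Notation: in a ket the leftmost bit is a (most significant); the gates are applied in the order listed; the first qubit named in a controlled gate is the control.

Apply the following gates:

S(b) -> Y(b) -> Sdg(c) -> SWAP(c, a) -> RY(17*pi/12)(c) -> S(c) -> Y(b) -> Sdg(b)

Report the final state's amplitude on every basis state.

The resulting statevector has amplitude -sqrt(3*sqrt(2) + 6)/4 + sqrt(2 - sqrt(2))/4 on |000>, I*sqrt(6 - 3*sqrt(2))/4 + I*sqrt(sqrt(2) + 2)/4 on |001>, and 0 on every other basis state.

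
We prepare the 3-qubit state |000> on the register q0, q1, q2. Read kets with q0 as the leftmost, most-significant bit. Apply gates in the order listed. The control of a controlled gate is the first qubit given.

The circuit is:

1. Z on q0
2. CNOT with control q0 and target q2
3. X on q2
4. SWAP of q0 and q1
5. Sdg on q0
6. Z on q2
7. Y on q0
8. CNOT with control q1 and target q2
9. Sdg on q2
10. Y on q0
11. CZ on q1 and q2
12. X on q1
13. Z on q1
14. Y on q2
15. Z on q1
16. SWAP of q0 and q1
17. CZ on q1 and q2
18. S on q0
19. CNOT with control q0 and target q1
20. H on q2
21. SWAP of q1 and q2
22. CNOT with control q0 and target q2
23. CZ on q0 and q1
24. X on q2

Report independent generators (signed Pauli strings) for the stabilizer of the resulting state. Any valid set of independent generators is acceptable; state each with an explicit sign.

The stabilizer group can be generated by -IXI, -ZII, -IIZ, among other valid generating sets.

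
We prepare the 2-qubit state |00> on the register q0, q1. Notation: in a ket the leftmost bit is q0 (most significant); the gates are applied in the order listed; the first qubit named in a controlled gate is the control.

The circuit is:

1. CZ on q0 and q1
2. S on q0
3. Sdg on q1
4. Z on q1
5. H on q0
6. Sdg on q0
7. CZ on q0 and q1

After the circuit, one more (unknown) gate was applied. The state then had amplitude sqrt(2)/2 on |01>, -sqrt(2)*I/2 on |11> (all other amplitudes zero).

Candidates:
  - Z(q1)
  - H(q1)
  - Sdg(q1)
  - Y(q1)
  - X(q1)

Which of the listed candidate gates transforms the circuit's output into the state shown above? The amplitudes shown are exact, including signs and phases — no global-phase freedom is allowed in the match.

It was X(q1) that produced the state shown.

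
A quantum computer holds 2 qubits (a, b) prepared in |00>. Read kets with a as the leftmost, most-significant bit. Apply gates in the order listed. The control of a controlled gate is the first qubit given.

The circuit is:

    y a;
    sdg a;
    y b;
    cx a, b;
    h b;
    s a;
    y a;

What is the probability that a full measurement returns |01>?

Outcome |01> occurs with probability 1/2.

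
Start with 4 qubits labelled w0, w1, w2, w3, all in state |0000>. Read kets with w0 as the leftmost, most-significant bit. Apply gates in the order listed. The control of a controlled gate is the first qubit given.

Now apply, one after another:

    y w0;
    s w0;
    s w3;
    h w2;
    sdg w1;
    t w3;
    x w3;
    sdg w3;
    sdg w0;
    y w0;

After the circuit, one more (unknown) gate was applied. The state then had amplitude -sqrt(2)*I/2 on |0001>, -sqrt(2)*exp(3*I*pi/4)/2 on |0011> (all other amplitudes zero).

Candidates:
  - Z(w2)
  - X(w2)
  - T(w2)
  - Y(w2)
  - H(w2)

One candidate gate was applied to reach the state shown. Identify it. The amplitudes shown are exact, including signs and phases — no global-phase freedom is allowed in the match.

It was T(w2) that produced the state shown.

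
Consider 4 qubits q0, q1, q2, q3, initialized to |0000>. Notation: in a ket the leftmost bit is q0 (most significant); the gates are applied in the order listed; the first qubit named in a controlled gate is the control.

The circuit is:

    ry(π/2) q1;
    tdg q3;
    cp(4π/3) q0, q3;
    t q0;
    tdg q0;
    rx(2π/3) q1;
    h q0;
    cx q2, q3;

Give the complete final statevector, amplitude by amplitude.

After the circuit, the state carries amplitude 1/4 - sqrt(3)*I/4 on |0000>, 1/4 - sqrt(3)*I/4 on |0100>, 1/4 - sqrt(3)*I/4 on |1000>, 1/4 - sqrt(3)*I/4 on |1100>, and 0 on every other basis state.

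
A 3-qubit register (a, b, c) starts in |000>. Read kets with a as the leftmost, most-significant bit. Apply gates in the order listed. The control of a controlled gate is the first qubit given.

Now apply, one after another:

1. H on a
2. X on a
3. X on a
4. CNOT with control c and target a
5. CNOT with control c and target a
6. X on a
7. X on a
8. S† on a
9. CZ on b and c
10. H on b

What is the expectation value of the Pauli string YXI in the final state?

The expectation value of YXI is -1. Key observation: gates 2-7 undo each other exactly, leaving only the rest of the circuit to track.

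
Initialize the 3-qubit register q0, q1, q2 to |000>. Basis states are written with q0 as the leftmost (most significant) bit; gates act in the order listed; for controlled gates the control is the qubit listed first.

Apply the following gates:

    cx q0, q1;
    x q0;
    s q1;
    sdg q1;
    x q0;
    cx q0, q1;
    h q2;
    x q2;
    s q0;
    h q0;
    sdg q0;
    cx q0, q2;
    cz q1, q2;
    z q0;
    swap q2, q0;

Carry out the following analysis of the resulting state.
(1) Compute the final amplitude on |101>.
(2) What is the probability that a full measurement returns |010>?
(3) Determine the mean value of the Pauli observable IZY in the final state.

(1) |101> carries amplitude I/2 in the final state.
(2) A full measurement returns |010> with probability 0.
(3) The observable IZY averages to 1.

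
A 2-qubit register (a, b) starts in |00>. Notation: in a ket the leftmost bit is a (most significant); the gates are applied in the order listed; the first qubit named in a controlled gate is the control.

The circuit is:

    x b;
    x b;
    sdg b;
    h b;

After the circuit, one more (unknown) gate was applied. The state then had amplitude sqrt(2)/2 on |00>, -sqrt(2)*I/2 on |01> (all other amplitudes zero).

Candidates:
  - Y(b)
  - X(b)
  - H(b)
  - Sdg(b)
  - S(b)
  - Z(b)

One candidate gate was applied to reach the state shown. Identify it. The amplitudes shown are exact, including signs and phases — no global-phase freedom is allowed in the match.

It was Sdg(b) that produced the state shown. Key observation: gates 1-2 undo each other exactly, leaving only the rest of the circuit to track.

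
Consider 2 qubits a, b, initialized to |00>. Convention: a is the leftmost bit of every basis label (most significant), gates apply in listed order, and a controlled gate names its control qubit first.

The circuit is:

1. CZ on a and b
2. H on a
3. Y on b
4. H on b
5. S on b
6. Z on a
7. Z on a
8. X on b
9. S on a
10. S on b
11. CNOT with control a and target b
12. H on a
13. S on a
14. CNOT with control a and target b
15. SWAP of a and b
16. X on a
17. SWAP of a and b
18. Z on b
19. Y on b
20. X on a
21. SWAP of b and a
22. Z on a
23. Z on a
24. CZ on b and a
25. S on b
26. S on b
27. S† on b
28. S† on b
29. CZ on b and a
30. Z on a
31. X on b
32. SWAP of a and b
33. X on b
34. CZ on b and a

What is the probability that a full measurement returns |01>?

A full measurement returns |01> with probability 1/4. Key observation: the block from step 23 through step 30 cancels to the identity and can be dropped.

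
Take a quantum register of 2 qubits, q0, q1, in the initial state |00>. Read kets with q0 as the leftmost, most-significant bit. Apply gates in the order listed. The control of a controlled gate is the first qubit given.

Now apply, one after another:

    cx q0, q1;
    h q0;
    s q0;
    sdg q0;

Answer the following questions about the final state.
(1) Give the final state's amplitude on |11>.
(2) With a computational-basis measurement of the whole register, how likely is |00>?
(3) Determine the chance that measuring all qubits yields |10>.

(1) |11> carries amplitude 0 in the final state.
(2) The probability of measuring |00> is 1/2.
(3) The probability of measuring |10> is 1/2.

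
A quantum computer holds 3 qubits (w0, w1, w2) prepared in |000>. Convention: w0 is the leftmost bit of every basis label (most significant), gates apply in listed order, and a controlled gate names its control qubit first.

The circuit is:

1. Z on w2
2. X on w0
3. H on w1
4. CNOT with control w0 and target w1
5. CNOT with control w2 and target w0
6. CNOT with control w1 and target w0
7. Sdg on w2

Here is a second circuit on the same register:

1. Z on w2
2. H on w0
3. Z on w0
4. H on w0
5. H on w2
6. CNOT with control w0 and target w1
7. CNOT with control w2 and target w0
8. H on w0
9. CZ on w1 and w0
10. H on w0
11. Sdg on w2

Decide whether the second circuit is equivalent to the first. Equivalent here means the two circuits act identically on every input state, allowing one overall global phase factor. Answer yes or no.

No, they are not equivalent — no single phase factor reconciles the two unitaries.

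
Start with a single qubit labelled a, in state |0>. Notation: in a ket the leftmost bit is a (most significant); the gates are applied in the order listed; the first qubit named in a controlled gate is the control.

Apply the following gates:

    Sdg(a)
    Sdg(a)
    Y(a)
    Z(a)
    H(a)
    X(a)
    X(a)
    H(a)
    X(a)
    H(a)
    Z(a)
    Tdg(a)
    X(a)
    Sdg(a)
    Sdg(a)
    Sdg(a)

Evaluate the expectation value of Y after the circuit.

The observable Y averages to -sqrt(2)/2.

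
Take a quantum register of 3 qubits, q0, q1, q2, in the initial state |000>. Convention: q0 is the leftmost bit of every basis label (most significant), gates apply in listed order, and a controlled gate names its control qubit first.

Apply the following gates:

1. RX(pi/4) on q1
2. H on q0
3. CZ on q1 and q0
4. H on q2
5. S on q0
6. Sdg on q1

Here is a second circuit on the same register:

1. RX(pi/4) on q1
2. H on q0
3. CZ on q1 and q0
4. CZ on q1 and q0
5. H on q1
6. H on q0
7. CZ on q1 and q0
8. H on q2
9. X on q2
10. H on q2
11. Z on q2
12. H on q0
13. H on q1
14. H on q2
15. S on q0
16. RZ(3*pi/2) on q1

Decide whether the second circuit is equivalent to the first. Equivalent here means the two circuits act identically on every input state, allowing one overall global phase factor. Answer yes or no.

No, they are not equivalent — no single phase factor reconciles the two unitaries.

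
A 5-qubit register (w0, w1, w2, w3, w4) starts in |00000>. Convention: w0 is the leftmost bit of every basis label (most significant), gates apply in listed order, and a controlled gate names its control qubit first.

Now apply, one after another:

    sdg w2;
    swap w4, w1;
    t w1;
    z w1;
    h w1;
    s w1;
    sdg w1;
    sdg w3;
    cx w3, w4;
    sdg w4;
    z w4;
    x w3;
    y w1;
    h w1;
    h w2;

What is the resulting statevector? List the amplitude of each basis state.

The resulting statevector has amplitude -sqrt(2)*I/2 on |01010>, -sqrt(2)*I/2 on |01110>, and 0 on every other basis state.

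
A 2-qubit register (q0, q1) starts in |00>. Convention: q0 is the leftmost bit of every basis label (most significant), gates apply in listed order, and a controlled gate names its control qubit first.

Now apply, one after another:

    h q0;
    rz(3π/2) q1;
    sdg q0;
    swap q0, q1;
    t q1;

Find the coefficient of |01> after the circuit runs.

The amplitude on |01> is -sqrt(2)/2.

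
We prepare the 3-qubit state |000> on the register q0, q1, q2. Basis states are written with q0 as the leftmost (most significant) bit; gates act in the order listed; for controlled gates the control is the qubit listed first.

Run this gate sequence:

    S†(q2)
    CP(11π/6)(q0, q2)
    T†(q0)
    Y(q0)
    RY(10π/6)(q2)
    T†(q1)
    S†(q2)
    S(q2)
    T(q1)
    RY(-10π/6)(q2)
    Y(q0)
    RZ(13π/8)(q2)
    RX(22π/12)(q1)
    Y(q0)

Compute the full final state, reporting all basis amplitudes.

The final amplitudes are (sqrt(2) + sqrt(6))*exp(11*I*pi/16)/4 on |100>, (-sqrt(6) + sqrt(2))*exp(3*I*pi/16)/4 on |110>, and 0 on every other basis state. Key observation: the block from step 4 through step 11 cancels to the identity and can be dropped.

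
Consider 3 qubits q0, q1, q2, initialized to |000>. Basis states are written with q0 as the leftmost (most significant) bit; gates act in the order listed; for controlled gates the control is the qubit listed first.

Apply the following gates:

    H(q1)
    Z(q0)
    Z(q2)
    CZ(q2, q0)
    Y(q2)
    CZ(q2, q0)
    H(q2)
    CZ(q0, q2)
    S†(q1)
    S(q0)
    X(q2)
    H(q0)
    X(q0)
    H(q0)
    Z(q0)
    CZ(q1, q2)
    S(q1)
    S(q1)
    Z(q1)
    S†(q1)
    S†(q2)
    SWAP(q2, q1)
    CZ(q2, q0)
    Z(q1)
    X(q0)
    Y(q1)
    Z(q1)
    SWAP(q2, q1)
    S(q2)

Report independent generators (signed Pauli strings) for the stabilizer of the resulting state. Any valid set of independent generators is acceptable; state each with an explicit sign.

The stabilizer group can be generated by +IXZ, -IZX, -ZII, among other valid generating sets. Key observation: steps 12-15 multiply out to the identity, so the circuit reduces to the remaining gates.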